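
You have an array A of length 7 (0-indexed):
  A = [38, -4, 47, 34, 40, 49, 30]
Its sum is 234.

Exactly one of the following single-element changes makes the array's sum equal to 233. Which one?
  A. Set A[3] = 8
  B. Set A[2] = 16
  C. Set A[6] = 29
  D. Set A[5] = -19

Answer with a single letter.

Answer: C

Derivation:
Option A: A[3] 34->8, delta=-26, new_sum=234+(-26)=208
Option B: A[2] 47->16, delta=-31, new_sum=234+(-31)=203
Option C: A[6] 30->29, delta=-1, new_sum=234+(-1)=233 <-- matches target
Option D: A[5] 49->-19, delta=-68, new_sum=234+(-68)=166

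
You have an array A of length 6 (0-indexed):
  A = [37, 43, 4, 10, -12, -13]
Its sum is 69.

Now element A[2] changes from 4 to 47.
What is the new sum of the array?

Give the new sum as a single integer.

Answer: 112

Derivation:
Old value at index 2: 4
New value at index 2: 47
Delta = 47 - 4 = 43
New sum = old_sum + delta = 69 + (43) = 112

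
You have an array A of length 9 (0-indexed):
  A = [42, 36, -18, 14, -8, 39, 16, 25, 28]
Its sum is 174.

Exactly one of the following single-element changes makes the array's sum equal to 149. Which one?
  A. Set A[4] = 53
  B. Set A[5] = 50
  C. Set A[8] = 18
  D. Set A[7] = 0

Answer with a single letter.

Option A: A[4] -8->53, delta=61, new_sum=174+(61)=235
Option B: A[5] 39->50, delta=11, new_sum=174+(11)=185
Option C: A[8] 28->18, delta=-10, new_sum=174+(-10)=164
Option D: A[7] 25->0, delta=-25, new_sum=174+(-25)=149 <-- matches target

Answer: D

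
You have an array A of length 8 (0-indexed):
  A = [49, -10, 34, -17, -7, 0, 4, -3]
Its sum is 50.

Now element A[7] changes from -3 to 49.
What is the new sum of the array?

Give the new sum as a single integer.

Answer: 102

Derivation:
Old value at index 7: -3
New value at index 7: 49
Delta = 49 - -3 = 52
New sum = old_sum + delta = 50 + (52) = 102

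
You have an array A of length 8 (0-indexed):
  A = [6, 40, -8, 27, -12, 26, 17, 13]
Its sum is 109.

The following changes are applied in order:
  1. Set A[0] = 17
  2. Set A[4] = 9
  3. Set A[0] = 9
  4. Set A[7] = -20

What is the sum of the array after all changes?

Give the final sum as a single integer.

Answer: 100

Derivation:
Initial sum: 109
Change 1: A[0] 6 -> 17, delta = 11, sum = 120
Change 2: A[4] -12 -> 9, delta = 21, sum = 141
Change 3: A[0] 17 -> 9, delta = -8, sum = 133
Change 4: A[7] 13 -> -20, delta = -33, sum = 100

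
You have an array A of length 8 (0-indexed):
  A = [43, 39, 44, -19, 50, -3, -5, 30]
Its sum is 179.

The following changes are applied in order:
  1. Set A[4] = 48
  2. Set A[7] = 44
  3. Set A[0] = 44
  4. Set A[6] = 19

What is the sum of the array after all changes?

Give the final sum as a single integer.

Initial sum: 179
Change 1: A[4] 50 -> 48, delta = -2, sum = 177
Change 2: A[7] 30 -> 44, delta = 14, sum = 191
Change 3: A[0] 43 -> 44, delta = 1, sum = 192
Change 4: A[6] -5 -> 19, delta = 24, sum = 216

Answer: 216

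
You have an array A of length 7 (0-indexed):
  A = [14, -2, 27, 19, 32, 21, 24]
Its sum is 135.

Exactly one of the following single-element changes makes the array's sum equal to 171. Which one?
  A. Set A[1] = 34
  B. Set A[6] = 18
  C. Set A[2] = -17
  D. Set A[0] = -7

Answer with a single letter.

Option A: A[1] -2->34, delta=36, new_sum=135+(36)=171 <-- matches target
Option B: A[6] 24->18, delta=-6, new_sum=135+(-6)=129
Option C: A[2] 27->-17, delta=-44, new_sum=135+(-44)=91
Option D: A[0] 14->-7, delta=-21, new_sum=135+(-21)=114

Answer: A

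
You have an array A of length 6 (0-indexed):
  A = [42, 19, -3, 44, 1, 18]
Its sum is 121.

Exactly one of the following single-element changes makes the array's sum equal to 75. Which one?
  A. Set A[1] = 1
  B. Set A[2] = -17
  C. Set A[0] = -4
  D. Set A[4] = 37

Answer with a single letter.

Answer: C

Derivation:
Option A: A[1] 19->1, delta=-18, new_sum=121+(-18)=103
Option B: A[2] -3->-17, delta=-14, new_sum=121+(-14)=107
Option C: A[0] 42->-4, delta=-46, new_sum=121+(-46)=75 <-- matches target
Option D: A[4] 1->37, delta=36, new_sum=121+(36)=157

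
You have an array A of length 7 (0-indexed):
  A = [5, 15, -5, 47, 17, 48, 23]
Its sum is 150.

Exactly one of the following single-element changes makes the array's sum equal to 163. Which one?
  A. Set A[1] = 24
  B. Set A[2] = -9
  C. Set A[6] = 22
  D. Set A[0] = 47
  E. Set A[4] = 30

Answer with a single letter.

Option A: A[1] 15->24, delta=9, new_sum=150+(9)=159
Option B: A[2] -5->-9, delta=-4, new_sum=150+(-4)=146
Option C: A[6] 23->22, delta=-1, new_sum=150+(-1)=149
Option D: A[0] 5->47, delta=42, new_sum=150+(42)=192
Option E: A[4] 17->30, delta=13, new_sum=150+(13)=163 <-- matches target

Answer: E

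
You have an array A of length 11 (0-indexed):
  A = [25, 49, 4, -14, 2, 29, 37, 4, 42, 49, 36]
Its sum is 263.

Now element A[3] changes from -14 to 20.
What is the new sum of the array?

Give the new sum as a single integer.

Answer: 297

Derivation:
Old value at index 3: -14
New value at index 3: 20
Delta = 20 - -14 = 34
New sum = old_sum + delta = 263 + (34) = 297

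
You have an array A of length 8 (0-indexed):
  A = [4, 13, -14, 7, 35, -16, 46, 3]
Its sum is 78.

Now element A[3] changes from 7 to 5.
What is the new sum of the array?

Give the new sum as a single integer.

Answer: 76

Derivation:
Old value at index 3: 7
New value at index 3: 5
Delta = 5 - 7 = -2
New sum = old_sum + delta = 78 + (-2) = 76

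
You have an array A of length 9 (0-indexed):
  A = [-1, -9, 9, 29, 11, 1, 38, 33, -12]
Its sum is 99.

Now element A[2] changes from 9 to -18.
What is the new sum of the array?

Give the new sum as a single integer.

Answer: 72

Derivation:
Old value at index 2: 9
New value at index 2: -18
Delta = -18 - 9 = -27
New sum = old_sum + delta = 99 + (-27) = 72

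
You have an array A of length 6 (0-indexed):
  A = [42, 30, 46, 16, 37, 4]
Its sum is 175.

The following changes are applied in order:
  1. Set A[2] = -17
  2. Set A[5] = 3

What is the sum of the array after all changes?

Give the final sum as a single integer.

Answer: 111

Derivation:
Initial sum: 175
Change 1: A[2] 46 -> -17, delta = -63, sum = 112
Change 2: A[5] 4 -> 3, delta = -1, sum = 111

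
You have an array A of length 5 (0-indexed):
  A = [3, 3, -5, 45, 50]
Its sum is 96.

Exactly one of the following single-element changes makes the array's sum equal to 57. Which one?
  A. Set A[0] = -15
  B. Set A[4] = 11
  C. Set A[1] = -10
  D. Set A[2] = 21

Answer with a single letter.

Answer: B

Derivation:
Option A: A[0] 3->-15, delta=-18, new_sum=96+(-18)=78
Option B: A[4] 50->11, delta=-39, new_sum=96+(-39)=57 <-- matches target
Option C: A[1] 3->-10, delta=-13, new_sum=96+(-13)=83
Option D: A[2] -5->21, delta=26, new_sum=96+(26)=122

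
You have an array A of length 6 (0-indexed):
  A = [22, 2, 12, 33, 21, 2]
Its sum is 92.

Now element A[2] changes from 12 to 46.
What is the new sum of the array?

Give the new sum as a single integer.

Old value at index 2: 12
New value at index 2: 46
Delta = 46 - 12 = 34
New sum = old_sum + delta = 92 + (34) = 126

Answer: 126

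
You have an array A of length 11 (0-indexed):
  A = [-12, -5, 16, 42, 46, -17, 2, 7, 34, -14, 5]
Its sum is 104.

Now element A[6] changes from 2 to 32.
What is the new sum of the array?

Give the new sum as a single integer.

Answer: 134

Derivation:
Old value at index 6: 2
New value at index 6: 32
Delta = 32 - 2 = 30
New sum = old_sum + delta = 104 + (30) = 134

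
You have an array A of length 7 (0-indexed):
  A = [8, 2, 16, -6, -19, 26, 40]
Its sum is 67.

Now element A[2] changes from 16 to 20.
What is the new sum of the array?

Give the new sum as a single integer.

Answer: 71

Derivation:
Old value at index 2: 16
New value at index 2: 20
Delta = 20 - 16 = 4
New sum = old_sum + delta = 67 + (4) = 71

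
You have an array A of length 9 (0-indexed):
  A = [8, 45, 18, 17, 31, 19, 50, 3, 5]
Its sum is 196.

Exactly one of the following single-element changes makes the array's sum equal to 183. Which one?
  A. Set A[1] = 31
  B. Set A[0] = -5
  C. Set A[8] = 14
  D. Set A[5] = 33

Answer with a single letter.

Option A: A[1] 45->31, delta=-14, new_sum=196+(-14)=182
Option B: A[0] 8->-5, delta=-13, new_sum=196+(-13)=183 <-- matches target
Option C: A[8] 5->14, delta=9, new_sum=196+(9)=205
Option D: A[5] 19->33, delta=14, new_sum=196+(14)=210

Answer: B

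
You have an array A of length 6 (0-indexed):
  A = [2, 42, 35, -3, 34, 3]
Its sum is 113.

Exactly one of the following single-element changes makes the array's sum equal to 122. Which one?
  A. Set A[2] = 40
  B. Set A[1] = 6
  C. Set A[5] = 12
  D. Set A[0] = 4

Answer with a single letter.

Option A: A[2] 35->40, delta=5, new_sum=113+(5)=118
Option B: A[1] 42->6, delta=-36, new_sum=113+(-36)=77
Option C: A[5] 3->12, delta=9, new_sum=113+(9)=122 <-- matches target
Option D: A[0] 2->4, delta=2, new_sum=113+(2)=115

Answer: C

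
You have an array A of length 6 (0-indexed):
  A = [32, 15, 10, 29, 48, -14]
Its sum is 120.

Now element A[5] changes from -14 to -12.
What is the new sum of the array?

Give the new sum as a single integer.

Answer: 122

Derivation:
Old value at index 5: -14
New value at index 5: -12
Delta = -12 - -14 = 2
New sum = old_sum + delta = 120 + (2) = 122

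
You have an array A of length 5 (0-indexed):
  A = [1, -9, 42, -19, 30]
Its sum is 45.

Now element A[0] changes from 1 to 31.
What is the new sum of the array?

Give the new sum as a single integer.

Old value at index 0: 1
New value at index 0: 31
Delta = 31 - 1 = 30
New sum = old_sum + delta = 45 + (30) = 75

Answer: 75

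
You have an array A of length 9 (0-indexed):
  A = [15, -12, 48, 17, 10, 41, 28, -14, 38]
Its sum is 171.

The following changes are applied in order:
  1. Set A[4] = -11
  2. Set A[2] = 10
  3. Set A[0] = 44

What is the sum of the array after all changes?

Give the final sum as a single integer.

Initial sum: 171
Change 1: A[4] 10 -> -11, delta = -21, sum = 150
Change 2: A[2] 48 -> 10, delta = -38, sum = 112
Change 3: A[0] 15 -> 44, delta = 29, sum = 141

Answer: 141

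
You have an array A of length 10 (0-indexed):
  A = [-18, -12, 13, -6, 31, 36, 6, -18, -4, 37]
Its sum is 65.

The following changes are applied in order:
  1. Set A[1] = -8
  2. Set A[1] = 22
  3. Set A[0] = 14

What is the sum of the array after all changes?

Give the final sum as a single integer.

Initial sum: 65
Change 1: A[1] -12 -> -8, delta = 4, sum = 69
Change 2: A[1] -8 -> 22, delta = 30, sum = 99
Change 3: A[0] -18 -> 14, delta = 32, sum = 131

Answer: 131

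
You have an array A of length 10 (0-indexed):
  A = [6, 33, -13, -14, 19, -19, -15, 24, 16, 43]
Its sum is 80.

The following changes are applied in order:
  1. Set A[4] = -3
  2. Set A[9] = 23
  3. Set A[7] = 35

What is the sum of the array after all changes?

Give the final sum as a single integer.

Initial sum: 80
Change 1: A[4] 19 -> -3, delta = -22, sum = 58
Change 2: A[9] 43 -> 23, delta = -20, sum = 38
Change 3: A[7] 24 -> 35, delta = 11, sum = 49

Answer: 49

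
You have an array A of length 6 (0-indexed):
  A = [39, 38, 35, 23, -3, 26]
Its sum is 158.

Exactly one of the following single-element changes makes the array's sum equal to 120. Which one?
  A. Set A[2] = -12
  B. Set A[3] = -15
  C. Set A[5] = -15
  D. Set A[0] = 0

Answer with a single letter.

Option A: A[2] 35->-12, delta=-47, new_sum=158+(-47)=111
Option B: A[3] 23->-15, delta=-38, new_sum=158+(-38)=120 <-- matches target
Option C: A[5] 26->-15, delta=-41, new_sum=158+(-41)=117
Option D: A[0] 39->0, delta=-39, new_sum=158+(-39)=119

Answer: B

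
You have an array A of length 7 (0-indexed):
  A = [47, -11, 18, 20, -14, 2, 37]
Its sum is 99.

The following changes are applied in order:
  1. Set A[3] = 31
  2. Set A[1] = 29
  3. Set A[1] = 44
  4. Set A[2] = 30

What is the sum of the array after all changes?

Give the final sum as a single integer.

Answer: 177

Derivation:
Initial sum: 99
Change 1: A[3] 20 -> 31, delta = 11, sum = 110
Change 2: A[1] -11 -> 29, delta = 40, sum = 150
Change 3: A[1] 29 -> 44, delta = 15, sum = 165
Change 4: A[2] 18 -> 30, delta = 12, sum = 177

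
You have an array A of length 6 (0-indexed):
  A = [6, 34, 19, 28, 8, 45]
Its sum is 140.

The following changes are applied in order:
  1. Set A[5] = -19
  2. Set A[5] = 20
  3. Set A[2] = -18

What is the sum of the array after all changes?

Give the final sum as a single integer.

Initial sum: 140
Change 1: A[5] 45 -> -19, delta = -64, sum = 76
Change 2: A[5] -19 -> 20, delta = 39, sum = 115
Change 3: A[2] 19 -> -18, delta = -37, sum = 78

Answer: 78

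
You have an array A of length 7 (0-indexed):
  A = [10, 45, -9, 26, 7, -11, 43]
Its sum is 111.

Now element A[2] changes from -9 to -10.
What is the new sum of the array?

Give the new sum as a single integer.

Answer: 110

Derivation:
Old value at index 2: -9
New value at index 2: -10
Delta = -10 - -9 = -1
New sum = old_sum + delta = 111 + (-1) = 110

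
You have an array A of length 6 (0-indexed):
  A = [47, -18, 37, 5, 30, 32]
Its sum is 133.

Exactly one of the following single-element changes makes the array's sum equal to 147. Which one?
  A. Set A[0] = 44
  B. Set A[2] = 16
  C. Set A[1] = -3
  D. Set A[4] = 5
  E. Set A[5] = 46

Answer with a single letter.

Option A: A[0] 47->44, delta=-3, new_sum=133+(-3)=130
Option B: A[2] 37->16, delta=-21, new_sum=133+(-21)=112
Option C: A[1] -18->-3, delta=15, new_sum=133+(15)=148
Option D: A[4] 30->5, delta=-25, new_sum=133+(-25)=108
Option E: A[5] 32->46, delta=14, new_sum=133+(14)=147 <-- matches target

Answer: E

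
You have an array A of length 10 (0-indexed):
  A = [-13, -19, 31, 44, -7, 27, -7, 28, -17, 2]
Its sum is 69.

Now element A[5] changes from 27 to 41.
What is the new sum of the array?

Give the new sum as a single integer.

Answer: 83

Derivation:
Old value at index 5: 27
New value at index 5: 41
Delta = 41 - 27 = 14
New sum = old_sum + delta = 69 + (14) = 83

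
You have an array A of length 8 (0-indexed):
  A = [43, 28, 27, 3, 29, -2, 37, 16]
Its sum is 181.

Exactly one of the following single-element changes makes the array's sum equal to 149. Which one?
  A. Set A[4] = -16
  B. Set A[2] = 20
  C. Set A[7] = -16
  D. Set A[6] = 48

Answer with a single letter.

Answer: C

Derivation:
Option A: A[4] 29->-16, delta=-45, new_sum=181+(-45)=136
Option B: A[2] 27->20, delta=-7, new_sum=181+(-7)=174
Option C: A[7] 16->-16, delta=-32, new_sum=181+(-32)=149 <-- matches target
Option D: A[6] 37->48, delta=11, new_sum=181+(11)=192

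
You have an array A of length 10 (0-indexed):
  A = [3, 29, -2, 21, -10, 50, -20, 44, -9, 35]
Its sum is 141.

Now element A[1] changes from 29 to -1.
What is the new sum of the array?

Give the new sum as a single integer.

Old value at index 1: 29
New value at index 1: -1
Delta = -1 - 29 = -30
New sum = old_sum + delta = 141 + (-30) = 111

Answer: 111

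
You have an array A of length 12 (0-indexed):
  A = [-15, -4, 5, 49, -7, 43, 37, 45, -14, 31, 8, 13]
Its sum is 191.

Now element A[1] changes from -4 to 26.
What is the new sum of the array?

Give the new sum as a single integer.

Old value at index 1: -4
New value at index 1: 26
Delta = 26 - -4 = 30
New sum = old_sum + delta = 191 + (30) = 221

Answer: 221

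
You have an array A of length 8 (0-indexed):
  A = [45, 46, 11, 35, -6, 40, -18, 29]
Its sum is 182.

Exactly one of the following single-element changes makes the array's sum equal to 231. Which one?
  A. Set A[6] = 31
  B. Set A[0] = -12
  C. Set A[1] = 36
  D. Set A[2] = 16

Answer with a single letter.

Option A: A[6] -18->31, delta=49, new_sum=182+(49)=231 <-- matches target
Option B: A[0] 45->-12, delta=-57, new_sum=182+(-57)=125
Option C: A[1] 46->36, delta=-10, new_sum=182+(-10)=172
Option D: A[2] 11->16, delta=5, new_sum=182+(5)=187

Answer: A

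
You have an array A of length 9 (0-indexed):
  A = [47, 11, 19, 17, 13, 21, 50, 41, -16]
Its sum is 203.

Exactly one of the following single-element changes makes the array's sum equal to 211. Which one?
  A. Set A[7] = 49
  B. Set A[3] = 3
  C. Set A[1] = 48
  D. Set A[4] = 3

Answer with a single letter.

Answer: A

Derivation:
Option A: A[7] 41->49, delta=8, new_sum=203+(8)=211 <-- matches target
Option B: A[3] 17->3, delta=-14, new_sum=203+(-14)=189
Option C: A[1] 11->48, delta=37, new_sum=203+(37)=240
Option D: A[4] 13->3, delta=-10, new_sum=203+(-10)=193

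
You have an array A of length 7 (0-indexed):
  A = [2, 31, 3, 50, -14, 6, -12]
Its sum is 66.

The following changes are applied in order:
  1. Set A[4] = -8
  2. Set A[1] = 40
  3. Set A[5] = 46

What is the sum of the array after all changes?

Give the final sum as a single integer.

Answer: 121

Derivation:
Initial sum: 66
Change 1: A[4] -14 -> -8, delta = 6, sum = 72
Change 2: A[1] 31 -> 40, delta = 9, sum = 81
Change 3: A[5] 6 -> 46, delta = 40, sum = 121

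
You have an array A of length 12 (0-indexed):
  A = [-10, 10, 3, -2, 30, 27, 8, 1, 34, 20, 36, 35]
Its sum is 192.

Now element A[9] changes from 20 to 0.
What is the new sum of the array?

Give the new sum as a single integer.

Old value at index 9: 20
New value at index 9: 0
Delta = 0 - 20 = -20
New sum = old_sum + delta = 192 + (-20) = 172

Answer: 172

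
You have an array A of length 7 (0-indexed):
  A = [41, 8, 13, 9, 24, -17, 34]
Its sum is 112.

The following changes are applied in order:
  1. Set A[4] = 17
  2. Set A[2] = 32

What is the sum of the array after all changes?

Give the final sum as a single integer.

Answer: 124

Derivation:
Initial sum: 112
Change 1: A[4] 24 -> 17, delta = -7, sum = 105
Change 2: A[2] 13 -> 32, delta = 19, sum = 124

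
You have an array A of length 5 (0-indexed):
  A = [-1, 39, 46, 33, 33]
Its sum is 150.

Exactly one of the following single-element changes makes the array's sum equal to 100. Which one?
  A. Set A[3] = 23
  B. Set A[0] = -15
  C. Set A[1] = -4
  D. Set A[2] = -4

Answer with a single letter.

Option A: A[3] 33->23, delta=-10, new_sum=150+(-10)=140
Option B: A[0] -1->-15, delta=-14, new_sum=150+(-14)=136
Option C: A[1] 39->-4, delta=-43, new_sum=150+(-43)=107
Option D: A[2] 46->-4, delta=-50, new_sum=150+(-50)=100 <-- matches target

Answer: D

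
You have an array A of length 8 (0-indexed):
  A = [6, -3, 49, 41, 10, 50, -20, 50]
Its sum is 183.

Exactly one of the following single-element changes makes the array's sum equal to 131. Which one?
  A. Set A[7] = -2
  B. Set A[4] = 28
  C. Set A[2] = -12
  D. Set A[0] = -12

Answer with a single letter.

Answer: A

Derivation:
Option A: A[7] 50->-2, delta=-52, new_sum=183+(-52)=131 <-- matches target
Option B: A[4] 10->28, delta=18, new_sum=183+(18)=201
Option C: A[2] 49->-12, delta=-61, new_sum=183+(-61)=122
Option D: A[0] 6->-12, delta=-18, new_sum=183+(-18)=165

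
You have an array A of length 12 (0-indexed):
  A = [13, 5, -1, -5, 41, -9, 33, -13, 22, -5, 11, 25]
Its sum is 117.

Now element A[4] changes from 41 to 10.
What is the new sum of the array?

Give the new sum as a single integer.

Answer: 86

Derivation:
Old value at index 4: 41
New value at index 4: 10
Delta = 10 - 41 = -31
New sum = old_sum + delta = 117 + (-31) = 86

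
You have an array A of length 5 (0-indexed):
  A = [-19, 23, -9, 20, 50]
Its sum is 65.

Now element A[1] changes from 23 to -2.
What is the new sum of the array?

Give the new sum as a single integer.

Answer: 40

Derivation:
Old value at index 1: 23
New value at index 1: -2
Delta = -2 - 23 = -25
New sum = old_sum + delta = 65 + (-25) = 40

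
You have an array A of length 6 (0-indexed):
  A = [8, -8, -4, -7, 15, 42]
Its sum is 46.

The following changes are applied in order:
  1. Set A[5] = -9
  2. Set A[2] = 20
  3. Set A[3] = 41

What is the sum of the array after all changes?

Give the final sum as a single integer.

Answer: 67

Derivation:
Initial sum: 46
Change 1: A[5] 42 -> -9, delta = -51, sum = -5
Change 2: A[2] -4 -> 20, delta = 24, sum = 19
Change 3: A[3] -7 -> 41, delta = 48, sum = 67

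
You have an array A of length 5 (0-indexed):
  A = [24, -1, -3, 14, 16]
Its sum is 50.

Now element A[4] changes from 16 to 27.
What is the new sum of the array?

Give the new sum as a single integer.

Answer: 61

Derivation:
Old value at index 4: 16
New value at index 4: 27
Delta = 27 - 16 = 11
New sum = old_sum + delta = 50 + (11) = 61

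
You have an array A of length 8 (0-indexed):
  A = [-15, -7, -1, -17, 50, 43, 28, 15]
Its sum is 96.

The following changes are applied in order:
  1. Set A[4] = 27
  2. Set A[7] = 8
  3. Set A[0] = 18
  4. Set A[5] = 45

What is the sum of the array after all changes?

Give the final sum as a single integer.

Answer: 101

Derivation:
Initial sum: 96
Change 1: A[4] 50 -> 27, delta = -23, sum = 73
Change 2: A[7] 15 -> 8, delta = -7, sum = 66
Change 3: A[0] -15 -> 18, delta = 33, sum = 99
Change 4: A[5] 43 -> 45, delta = 2, sum = 101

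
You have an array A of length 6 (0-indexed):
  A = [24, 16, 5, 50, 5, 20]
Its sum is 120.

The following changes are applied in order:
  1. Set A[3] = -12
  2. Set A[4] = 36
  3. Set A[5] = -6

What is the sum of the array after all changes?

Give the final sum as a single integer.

Answer: 63

Derivation:
Initial sum: 120
Change 1: A[3] 50 -> -12, delta = -62, sum = 58
Change 2: A[4] 5 -> 36, delta = 31, sum = 89
Change 3: A[5] 20 -> -6, delta = -26, sum = 63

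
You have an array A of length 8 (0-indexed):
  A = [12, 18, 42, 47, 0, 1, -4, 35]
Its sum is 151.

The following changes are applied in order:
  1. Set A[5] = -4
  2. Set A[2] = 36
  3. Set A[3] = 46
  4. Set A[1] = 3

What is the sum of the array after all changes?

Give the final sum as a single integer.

Initial sum: 151
Change 1: A[5] 1 -> -4, delta = -5, sum = 146
Change 2: A[2] 42 -> 36, delta = -6, sum = 140
Change 3: A[3] 47 -> 46, delta = -1, sum = 139
Change 4: A[1] 18 -> 3, delta = -15, sum = 124

Answer: 124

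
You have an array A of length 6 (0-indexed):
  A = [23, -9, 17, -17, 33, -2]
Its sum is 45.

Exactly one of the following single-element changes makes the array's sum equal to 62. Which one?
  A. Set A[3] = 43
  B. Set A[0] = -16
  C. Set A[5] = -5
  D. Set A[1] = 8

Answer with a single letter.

Option A: A[3] -17->43, delta=60, new_sum=45+(60)=105
Option B: A[0] 23->-16, delta=-39, new_sum=45+(-39)=6
Option C: A[5] -2->-5, delta=-3, new_sum=45+(-3)=42
Option D: A[1] -9->8, delta=17, new_sum=45+(17)=62 <-- matches target

Answer: D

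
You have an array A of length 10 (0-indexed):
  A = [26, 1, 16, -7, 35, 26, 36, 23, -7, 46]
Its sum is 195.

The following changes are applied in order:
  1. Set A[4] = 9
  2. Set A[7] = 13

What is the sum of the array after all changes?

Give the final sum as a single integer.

Answer: 159

Derivation:
Initial sum: 195
Change 1: A[4] 35 -> 9, delta = -26, sum = 169
Change 2: A[7] 23 -> 13, delta = -10, sum = 159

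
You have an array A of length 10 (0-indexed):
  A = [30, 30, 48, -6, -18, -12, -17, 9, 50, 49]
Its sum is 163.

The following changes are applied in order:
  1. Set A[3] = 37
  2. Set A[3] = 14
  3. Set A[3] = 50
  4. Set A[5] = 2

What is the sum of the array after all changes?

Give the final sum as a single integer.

Answer: 233

Derivation:
Initial sum: 163
Change 1: A[3] -6 -> 37, delta = 43, sum = 206
Change 2: A[3] 37 -> 14, delta = -23, sum = 183
Change 3: A[3] 14 -> 50, delta = 36, sum = 219
Change 4: A[5] -12 -> 2, delta = 14, sum = 233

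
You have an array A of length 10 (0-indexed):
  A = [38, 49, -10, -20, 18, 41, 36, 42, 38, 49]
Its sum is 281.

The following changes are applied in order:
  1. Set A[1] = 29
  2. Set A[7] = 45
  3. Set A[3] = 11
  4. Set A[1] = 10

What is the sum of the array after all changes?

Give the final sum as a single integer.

Answer: 276

Derivation:
Initial sum: 281
Change 1: A[1] 49 -> 29, delta = -20, sum = 261
Change 2: A[7] 42 -> 45, delta = 3, sum = 264
Change 3: A[3] -20 -> 11, delta = 31, sum = 295
Change 4: A[1] 29 -> 10, delta = -19, sum = 276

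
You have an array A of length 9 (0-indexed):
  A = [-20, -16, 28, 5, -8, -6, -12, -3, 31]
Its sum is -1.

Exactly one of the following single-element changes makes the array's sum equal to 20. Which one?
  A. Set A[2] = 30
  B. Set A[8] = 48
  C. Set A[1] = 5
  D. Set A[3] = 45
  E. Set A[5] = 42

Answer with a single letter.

Option A: A[2] 28->30, delta=2, new_sum=-1+(2)=1
Option B: A[8] 31->48, delta=17, new_sum=-1+(17)=16
Option C: A[1] -16->5, delta=21, new_sum=-1+(21)=20 <-- matches target
Option D: A[3] 5->45, delta=40, new_sum=-1+(40)=39
Option E: A[5] -6->42, delta=48, new_sum=-1+(48)=47

Answer: C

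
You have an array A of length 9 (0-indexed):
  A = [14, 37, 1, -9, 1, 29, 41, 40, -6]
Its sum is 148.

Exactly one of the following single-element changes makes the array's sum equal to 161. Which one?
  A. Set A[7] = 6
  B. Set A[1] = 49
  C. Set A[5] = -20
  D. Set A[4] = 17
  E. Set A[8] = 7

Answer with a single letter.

Answer: E

Derivation:
Option A: A[7] 40->6, delta=-34, new_sum=148+(-34)=114
Option B: A[1] 37->49, delta=12, new_sum=148+(12)=160
Option C: A[5] 29->-20, delta=-49, new_sum=148+(-49)=99
Option D: A[4] 1->17, delta=16, new_sum=148+(16)=164
Option E: A[8] -6->7, delta=13, new_sum=148+(13)=161 <-- matches target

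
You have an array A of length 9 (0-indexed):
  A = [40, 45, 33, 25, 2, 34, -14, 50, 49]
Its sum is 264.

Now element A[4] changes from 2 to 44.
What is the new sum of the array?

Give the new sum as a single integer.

Old value at index 4: 2
New value at index 4: 44
Delta = 44 - 2 = 42
New sum = old_sum + delta = 264 + (42) = 306

Answer: 306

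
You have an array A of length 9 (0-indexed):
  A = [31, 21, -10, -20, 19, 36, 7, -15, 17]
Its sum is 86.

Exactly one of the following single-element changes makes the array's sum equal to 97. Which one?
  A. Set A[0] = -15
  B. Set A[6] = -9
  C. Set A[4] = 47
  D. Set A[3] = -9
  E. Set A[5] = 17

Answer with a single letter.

Option A: A[0] 31->-15, delta=-46, new_sum=86+(-46)=40
Option B: A[6] 7->-9, delta=-16, new_sum=86+(-16)=70
Option C: A[4] 19->47, delta=28, new_sum=86+(28)=114
Option D: A[3] -20->-9, delta=11, new_sum=86+(11)=97 <-- matches target
Option E: A[5] 36->17, delta=-19, new_sum=86+(-19)=67

Answer: D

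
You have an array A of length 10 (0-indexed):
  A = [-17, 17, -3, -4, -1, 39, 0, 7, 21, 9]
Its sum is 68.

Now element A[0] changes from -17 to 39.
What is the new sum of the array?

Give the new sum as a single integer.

Answer: 124

Derivation:
Old value at index 0: -17
New value at index 0: 39
Delta = 39 - -17 = 56
New sum = old_sum + delta = 68 + (56) = 124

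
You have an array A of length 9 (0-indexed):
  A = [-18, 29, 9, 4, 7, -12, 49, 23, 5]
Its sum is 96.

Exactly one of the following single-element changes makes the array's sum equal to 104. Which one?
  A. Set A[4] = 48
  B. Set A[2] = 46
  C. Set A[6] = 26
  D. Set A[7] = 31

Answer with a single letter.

Answer: D

Derivation:
Option A: A[4] 7->48, delta=41, new_sum=96+(41)=137
Option B: A[2] 9->46, delta=37, new_sum=96+(37)=133
Option C: A[6] 49->26, delta=-23, new_sum=96+(-23)=73
Option D: A[7] 23->31, delta=8, new_sum=96+(8)=104 <-- matches target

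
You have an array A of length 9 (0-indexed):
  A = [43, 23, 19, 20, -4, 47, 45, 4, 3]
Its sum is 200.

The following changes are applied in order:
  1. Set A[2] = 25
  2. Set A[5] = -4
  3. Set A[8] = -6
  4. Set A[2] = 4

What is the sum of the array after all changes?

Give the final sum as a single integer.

Answer: 125

Derivation:
Initial sum: 200
Change 1: A[2] 19 -> 25, delta = 6, sum = 206
Change 2: A[5] 47 -> -4, delta = -51, sum = 155
Change 3: A[8] 3 -> -6, delta = -9, sum = 146
Change 4: A[2] 25 -> 4, delta = -21, sum = 125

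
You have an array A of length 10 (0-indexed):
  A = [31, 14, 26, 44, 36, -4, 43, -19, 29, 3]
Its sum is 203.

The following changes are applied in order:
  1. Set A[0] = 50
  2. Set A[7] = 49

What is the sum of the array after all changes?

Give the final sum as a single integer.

Initial sum: 203
Change 1: A[0] 31 -> 50, delta = 19, sum = 222
Change 2: A[7] -19 -> 49, delta = 68, sum = 290

Answer: 290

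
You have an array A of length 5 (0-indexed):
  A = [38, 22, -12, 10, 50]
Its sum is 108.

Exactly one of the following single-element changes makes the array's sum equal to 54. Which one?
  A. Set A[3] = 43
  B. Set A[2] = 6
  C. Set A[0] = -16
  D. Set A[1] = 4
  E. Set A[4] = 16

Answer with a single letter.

Option A: A[3] 10->43, delta=33, new_sum=108+(33)=141
Option B: A[2] -12->6, delta=18, new_sum=108+(18)=126
Option C: A[0] 38->-16, delta=-54, new_sum=108+(-54)=54 <-- matches target
Option D: A[1] 22->4, delta=-18, new_sum=108+(-18)=90
Option E: A[4] 50->16, delta=-34, new_sum=108+(-34)=74

Answer: C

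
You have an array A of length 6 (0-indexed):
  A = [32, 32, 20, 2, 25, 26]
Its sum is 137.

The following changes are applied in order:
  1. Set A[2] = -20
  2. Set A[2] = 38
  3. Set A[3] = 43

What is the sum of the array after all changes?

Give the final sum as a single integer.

Initial sum: 137
Change 1: A[2] 20 -> -20, delta = -40, sum = 97
Change 2: A[2] -20 -> 38, delta = 58, sum = 155
Change 3: A[3] 2 -> 43, delta = 41, sum = 196

Answer: 196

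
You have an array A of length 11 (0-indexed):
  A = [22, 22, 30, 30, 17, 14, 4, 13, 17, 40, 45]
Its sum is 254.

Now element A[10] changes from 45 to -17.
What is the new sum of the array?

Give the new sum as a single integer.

Old value at index 10: 45
New value at index 10: -17
Delta = -17 - 45 = -62
New sum = old_sum + delta = 254 + (-62) = 192

Answer: 192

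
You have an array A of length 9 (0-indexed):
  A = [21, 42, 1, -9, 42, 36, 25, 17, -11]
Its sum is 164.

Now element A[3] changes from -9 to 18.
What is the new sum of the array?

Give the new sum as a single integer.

Answer: 191

Derivation:
Old value at index 3: -9
New value at index 3: 18
Delta = 18 - -9 = 27
New sum = old_sum + delta = 164 + (27) = 191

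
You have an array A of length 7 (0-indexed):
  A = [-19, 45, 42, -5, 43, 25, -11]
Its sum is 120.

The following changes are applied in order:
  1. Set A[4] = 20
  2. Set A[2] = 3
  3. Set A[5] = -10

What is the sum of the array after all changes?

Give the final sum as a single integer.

Answer: 23

Derivation:
Initial sum: 120
Change 1: A[4] 43 -> 20, delta = -23, sum = 97
Change 2: A[2] 42 -> 3, delta = -39, sum = 58
Change 3: A[5] 25 -> -10, delta = -35, sum = 23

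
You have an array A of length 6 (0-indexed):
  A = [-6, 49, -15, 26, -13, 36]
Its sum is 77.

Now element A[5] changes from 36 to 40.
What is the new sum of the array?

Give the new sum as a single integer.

Answer: 81

Derivation:
Old value at index 5: 36
New value at index 5: 40
Delta = 40 - 36 = 4
New sum = old_sum + delta = 77 + (4) = 81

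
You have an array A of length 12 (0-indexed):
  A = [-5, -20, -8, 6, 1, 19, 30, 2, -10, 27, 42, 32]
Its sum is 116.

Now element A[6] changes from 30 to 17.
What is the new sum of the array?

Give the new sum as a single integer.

Old value at index 6: 30
New value at index 6: 17
Delta = 17 - 30 = -13
New sum = old_sum + delta = 116 + (-13) = 103

Answer: 103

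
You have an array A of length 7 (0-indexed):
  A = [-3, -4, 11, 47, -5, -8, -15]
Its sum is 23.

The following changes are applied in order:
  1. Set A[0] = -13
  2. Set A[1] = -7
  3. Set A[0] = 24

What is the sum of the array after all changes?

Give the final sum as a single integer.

Initial sum: 23
Change 1: A[0] -3 -> -13, delta = -10, sum = 13
Change 2: A[1] -4 -> -7, delta = -3, sum = 10
Change 3: A[0] -13 -> 24, delta = 37, sum = 47

Answer: 47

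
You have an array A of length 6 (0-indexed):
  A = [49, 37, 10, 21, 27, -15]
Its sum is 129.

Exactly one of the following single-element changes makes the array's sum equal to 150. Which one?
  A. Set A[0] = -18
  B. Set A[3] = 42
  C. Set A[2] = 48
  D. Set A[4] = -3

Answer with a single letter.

Option A: A[0] 49->-18, delta=-67, new_sum=129+(-67)=62
Option B: A[3] 21->42, delta=21, new_sum=129+(21)=150 <-- matches target
Option C: A[2] 10->48, delta=38, new_sum=129+(38)=167
Option D: A[4] 27->-3, delta=-30, new_sum=129+(-30)=99

Answer: B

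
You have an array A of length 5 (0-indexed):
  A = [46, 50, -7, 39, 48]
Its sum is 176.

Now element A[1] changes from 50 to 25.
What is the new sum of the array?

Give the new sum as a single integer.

Answer: 151

Derivation:
Old value at index 1: 50
New value at index 1: 25
Delta = 25 - 50 = -25
New sum = old_sum + delta = 176 + (-25) = 151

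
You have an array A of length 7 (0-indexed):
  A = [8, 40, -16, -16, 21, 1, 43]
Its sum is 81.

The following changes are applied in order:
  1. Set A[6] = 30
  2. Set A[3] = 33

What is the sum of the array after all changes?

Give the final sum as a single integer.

Initial sum: 81
Change 1: A[6] 43 -> 30, delta = -13, sum = 68
Change 2: A[3] -16 -> 33, delta = 49, sum = 117

Answer: 117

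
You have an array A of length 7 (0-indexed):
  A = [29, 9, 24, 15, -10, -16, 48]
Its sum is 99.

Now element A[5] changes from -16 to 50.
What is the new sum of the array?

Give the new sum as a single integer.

Answer: 165

Derivation:
Old value at index 5: -16
New value at index 5: 50
Delta = 50 - -16 = 66
New sum = old_sum + delta = 99 + (66) = 165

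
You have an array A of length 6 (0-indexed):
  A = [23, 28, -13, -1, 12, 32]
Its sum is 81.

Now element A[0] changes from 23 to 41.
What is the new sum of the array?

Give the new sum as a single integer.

Answer: 99

Derivation:
Old value at index 0: 23
New value at index 0: 41
Delta = 41 - 23 = 18
New sum = old_sum + delta = 81 + (18) = 99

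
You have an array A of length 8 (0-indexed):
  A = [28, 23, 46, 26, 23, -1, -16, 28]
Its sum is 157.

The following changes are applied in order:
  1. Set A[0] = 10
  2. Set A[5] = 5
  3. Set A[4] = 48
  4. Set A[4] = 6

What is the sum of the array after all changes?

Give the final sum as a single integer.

Answer: 128

Derivation:
Initial sum: 157
Change 1: A[0] 28 -> 10, delta = -18, sum = 139
Change 2: A[5] -1 -> 5, delta = 6, sum = 145
Change 3: A[4] 23 -> 48, delta = 25, sum = 170
Change 4: A[4] 48 -> 6, delta = -42, sum = 128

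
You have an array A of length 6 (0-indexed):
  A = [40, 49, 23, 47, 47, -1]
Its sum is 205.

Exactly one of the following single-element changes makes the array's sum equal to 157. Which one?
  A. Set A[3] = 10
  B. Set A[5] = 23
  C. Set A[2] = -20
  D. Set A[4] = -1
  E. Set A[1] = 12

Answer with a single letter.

Answer: D

Derivation:
Option A: A[3] 47->10, delta=-37, new_sum=205+(-37)=168
Option B: A[5] -1->23, delta=24, new_sum=205+(24)=229
Option C: A[2] 23->-20, delta=-43, new_sum=205+(-43)=162
Option D: A[4] 47->-1, delta=-48, new_sum=205+(-48)=157 <-- matches target
Option E: A[1] 49->12, delta=-37, new_sum=205+(-37)=168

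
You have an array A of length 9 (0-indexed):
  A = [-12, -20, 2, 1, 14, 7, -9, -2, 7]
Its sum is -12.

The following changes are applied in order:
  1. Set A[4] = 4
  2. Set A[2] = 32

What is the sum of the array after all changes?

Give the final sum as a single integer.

Initial sum: -12
Change 1: A[4] 14 -> 4, delta = -10, sum = -22
Change 2: A[2] 2 -> 32, delta = 30, sum = 8

Answer: 8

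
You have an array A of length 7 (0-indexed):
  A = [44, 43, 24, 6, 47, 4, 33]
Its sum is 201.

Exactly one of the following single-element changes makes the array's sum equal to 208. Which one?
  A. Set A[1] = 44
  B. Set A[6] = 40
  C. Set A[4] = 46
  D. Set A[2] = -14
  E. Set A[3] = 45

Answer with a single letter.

Answer: B

Derivation:
Option A: A[1] 43->44, delta=1, new_sum=201+(1)=202
Option B: A[6] 33->40, delta=7, new_sum=201+(7)=208 <-- matches target
Option C: A[4] 47->46, delta=-1, new_sum=201+(-1)=200
Option D: A[2] 24->-14, delta=-38, new_sum=201+(-38)=163
Option E: A[3] 6->45, delta=39, new_sum=201+(39)=240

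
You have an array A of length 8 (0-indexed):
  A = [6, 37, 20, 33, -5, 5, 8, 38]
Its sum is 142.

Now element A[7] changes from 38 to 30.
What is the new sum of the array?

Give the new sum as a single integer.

Old value at index 7: 38
New value at index 7: 30
Delta = 30 - 38 = -8
New sum = old_sum + delta = 142 + (-8) = 134

Answer: 134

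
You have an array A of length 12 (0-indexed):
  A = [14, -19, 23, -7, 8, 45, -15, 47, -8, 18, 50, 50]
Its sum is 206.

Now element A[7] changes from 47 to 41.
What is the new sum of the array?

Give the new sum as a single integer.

Answer: 200

Derivation:
Old value at index 7: 47
New value at index 7: 41
Delta = 41 - 47 = -6
New sum = old_sum + delta = 206 + (-6) = 200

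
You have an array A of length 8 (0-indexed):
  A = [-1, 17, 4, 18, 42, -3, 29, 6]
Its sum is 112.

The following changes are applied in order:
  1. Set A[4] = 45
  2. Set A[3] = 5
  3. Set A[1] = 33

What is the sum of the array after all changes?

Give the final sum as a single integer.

Initial sum: 112
Change 1: A[4] 42 -> 45, delta = 3, sum = 115
Change 2: A[3] 18 -> 5, delta = -13, sum = 102
Change 3: A[1] 17 -> 33, delta = 16, sum = 118

Answer: 118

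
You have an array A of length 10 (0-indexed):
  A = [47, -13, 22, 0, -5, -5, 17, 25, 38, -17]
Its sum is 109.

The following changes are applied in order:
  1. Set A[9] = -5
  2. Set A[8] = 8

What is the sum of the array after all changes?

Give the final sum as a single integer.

Answer: 91

Derivation:
Initial sum: 109
Change 1: A[9] -17 -> -5, delta = 12, sum = 121
Change 2: A[8] 38 -> 8, delta = -30, sum = 91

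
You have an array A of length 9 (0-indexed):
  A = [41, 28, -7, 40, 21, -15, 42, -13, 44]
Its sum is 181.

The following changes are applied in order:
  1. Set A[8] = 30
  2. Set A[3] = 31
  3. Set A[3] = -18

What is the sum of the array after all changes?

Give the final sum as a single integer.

Answer: 109

Derivation:
Initial sum: 181
Change 1: A[8] 44 -> 30, delta = -14, sum = 167
Change 2: A[3] 40 -> 31, delta = -9, sum = 158
Change 3: A[3] 31 -> -18, delta = -49, sum = 109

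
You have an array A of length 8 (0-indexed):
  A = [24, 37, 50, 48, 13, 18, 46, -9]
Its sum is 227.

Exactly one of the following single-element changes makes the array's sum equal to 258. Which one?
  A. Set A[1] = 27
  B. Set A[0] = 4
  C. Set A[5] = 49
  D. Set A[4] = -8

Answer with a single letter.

Answer: C

Derivation:
Option A: A[1] 37->27, delta=-10, new_sum=227+(-10)=217
Option B: A[0] 24->4, delta=-20, new_sum=227+(-20)=207
Option C: A[5] 18->49, delta=31, new_sum=227+(31)=258 <-- matches target
Option D: A[4] 13->-8, delta=-21, new_sum=227+(-21)=206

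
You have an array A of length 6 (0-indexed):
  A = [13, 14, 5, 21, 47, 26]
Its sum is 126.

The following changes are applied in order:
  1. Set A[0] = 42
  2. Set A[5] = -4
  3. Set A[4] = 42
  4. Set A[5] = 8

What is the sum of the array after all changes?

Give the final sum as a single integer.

Initial sum: 126
Change 1: A[0] 13 -> 42, delta = 29, sum = 155
Change 2: A[5] 26 -> -4, delta = -30, sum = 125
Change 3: A[4] 47 -> 42, delta = -5, sum = 120
Change 4: A[5] -4 -> 8, delta = 12, sum = 132

Answer: 132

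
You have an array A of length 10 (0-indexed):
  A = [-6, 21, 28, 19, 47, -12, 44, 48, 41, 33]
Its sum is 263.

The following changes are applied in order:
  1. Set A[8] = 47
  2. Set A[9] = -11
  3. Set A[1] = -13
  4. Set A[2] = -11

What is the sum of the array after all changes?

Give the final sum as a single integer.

Answer: 152

Derivation:
Initial sum: 263
Change 1: A[8] 41 -> 47, delta = 6, sum = 269
Change 2: A[9] 33 -> -11, delta = -44, sum = 225
Change 3: A[1] 21 -> -13, delta = -34, sum = 191
Change 4: A[2] 28 -> -11, delta = -39, sum = 152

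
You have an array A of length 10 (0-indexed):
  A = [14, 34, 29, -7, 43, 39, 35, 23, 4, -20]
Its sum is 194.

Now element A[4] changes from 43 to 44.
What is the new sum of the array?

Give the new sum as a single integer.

Old value at index 4: 43
New value at index 4: 44
Delta = 44 - 43 = 1
New sum = old_sum + delta = 194 + (1) = 195

Answer: 195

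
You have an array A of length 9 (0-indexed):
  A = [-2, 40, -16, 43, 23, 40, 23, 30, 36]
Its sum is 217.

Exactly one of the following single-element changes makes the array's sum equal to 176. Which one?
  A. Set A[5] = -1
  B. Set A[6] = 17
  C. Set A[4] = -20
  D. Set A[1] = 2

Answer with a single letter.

Answer: A

Derivation:
Option A: A[5] 40->-1, delta=-41, new_sum=217+(-41)=176 <-- matches target
Option B: A[6] 23->17, delta=-6, new_sum=217+(-6)=211
Option C: A[4] 23->-20, delta=-43, new_sum=217+(-43)=174
Option D: A[1] 40->2, delta=-38, new_sum=217+(-38)=179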